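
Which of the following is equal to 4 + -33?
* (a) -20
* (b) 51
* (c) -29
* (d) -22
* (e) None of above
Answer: c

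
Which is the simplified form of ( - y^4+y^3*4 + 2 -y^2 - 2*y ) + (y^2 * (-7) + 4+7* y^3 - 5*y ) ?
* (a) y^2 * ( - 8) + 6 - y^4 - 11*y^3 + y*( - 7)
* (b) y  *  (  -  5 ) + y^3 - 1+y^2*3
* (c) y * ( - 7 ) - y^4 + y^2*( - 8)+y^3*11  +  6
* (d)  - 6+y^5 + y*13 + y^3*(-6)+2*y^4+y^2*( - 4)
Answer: c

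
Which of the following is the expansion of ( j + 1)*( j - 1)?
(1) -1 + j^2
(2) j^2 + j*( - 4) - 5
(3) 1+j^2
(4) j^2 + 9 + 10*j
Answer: 1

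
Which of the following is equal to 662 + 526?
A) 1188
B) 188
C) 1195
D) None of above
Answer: A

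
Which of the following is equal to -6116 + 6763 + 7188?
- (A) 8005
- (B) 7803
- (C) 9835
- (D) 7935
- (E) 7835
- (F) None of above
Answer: E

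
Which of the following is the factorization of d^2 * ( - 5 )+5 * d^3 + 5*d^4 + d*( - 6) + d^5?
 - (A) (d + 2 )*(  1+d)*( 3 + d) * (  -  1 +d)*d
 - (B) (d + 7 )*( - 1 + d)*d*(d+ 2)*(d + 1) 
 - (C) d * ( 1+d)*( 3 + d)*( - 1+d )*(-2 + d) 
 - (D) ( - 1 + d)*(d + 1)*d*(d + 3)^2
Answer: A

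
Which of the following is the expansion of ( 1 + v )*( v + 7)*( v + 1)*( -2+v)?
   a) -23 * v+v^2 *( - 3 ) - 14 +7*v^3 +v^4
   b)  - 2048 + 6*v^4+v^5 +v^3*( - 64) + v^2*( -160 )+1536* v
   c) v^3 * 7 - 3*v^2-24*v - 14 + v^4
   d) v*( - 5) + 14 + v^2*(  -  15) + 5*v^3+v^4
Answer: a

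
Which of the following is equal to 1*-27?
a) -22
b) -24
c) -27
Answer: c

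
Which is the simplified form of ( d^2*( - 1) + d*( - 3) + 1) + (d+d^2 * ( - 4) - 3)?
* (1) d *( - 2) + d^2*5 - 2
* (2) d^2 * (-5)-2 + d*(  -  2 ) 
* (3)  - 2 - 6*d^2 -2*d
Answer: 2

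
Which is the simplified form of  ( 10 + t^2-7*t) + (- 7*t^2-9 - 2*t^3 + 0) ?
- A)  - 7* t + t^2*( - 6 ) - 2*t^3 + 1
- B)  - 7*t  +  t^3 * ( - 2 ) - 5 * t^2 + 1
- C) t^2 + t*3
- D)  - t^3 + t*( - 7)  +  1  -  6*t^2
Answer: A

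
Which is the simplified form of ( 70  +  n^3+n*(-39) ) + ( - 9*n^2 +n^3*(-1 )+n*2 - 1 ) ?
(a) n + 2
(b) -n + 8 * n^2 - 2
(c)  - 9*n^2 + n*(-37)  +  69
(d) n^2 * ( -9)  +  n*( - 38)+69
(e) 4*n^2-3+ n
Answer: c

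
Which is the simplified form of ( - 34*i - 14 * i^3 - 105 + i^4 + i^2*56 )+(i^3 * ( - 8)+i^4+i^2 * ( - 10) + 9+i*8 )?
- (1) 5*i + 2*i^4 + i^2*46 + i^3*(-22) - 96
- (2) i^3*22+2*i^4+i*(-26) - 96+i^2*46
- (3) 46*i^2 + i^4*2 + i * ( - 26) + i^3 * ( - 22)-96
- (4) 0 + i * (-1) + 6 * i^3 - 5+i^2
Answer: 3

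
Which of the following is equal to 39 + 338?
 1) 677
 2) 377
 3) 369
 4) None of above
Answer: 2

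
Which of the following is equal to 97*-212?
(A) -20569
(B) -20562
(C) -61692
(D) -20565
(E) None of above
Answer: E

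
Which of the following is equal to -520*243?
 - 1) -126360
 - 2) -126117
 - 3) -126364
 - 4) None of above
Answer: 1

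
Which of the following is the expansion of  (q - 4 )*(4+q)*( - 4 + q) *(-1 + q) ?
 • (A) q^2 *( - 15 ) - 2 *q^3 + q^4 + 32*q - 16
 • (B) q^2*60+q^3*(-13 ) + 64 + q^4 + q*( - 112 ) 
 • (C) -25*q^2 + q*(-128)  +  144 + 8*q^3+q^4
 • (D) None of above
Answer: D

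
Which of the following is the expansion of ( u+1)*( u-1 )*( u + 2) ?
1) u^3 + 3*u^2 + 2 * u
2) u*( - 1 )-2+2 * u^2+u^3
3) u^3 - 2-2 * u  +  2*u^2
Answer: 2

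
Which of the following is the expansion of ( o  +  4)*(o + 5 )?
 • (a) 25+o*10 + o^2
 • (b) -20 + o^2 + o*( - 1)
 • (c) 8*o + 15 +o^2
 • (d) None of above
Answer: d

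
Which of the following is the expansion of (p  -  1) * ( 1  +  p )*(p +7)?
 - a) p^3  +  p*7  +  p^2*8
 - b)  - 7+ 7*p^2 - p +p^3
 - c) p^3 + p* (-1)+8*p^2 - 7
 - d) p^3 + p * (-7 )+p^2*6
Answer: b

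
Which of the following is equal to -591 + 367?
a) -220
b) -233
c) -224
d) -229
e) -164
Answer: c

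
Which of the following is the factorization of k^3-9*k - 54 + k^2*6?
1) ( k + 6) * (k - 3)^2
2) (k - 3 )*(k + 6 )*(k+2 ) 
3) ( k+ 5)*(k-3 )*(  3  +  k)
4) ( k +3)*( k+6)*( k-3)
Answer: 4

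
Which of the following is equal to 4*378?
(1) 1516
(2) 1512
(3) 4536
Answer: 2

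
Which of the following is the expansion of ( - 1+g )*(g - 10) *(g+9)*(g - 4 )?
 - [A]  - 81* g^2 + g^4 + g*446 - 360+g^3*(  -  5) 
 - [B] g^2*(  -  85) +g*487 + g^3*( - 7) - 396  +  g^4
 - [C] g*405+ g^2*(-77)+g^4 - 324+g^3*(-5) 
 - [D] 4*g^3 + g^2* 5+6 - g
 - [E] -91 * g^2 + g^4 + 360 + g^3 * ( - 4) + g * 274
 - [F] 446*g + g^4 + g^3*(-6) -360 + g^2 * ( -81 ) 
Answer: F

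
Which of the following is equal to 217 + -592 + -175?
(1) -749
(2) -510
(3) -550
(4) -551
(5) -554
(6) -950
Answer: 3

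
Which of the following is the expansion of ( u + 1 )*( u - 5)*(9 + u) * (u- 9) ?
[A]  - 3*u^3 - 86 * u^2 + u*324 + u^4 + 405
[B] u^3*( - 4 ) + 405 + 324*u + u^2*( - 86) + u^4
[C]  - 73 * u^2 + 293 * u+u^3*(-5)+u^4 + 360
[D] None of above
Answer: B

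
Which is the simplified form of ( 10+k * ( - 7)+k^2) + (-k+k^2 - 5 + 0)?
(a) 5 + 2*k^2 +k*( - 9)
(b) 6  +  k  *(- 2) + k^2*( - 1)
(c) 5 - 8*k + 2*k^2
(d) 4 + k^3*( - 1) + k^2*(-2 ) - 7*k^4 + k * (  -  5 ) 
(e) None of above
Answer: c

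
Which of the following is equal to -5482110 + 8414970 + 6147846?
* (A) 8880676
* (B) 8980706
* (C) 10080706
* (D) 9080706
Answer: D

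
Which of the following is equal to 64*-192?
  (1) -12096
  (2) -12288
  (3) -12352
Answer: 2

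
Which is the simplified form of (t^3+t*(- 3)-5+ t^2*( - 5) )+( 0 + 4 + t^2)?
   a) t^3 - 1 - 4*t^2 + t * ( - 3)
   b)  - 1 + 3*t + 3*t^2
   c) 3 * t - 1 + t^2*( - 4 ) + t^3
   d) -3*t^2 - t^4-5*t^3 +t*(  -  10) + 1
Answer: a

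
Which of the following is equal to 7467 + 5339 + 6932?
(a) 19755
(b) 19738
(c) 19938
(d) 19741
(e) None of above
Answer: b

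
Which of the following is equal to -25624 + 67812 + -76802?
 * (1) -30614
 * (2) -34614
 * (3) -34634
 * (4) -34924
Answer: 2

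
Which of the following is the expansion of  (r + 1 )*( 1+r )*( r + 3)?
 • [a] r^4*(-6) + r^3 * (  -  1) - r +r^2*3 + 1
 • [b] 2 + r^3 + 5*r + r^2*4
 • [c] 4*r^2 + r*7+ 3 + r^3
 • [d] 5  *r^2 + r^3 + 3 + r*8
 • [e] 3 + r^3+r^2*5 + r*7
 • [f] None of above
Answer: e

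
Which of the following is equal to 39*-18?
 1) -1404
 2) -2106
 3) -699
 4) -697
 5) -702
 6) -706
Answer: 5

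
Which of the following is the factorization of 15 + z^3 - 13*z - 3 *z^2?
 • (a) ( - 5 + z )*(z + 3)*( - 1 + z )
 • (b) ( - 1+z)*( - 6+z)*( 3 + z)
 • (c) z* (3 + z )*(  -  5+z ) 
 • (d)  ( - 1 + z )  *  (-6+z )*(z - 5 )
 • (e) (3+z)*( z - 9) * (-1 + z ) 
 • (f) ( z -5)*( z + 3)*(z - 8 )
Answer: a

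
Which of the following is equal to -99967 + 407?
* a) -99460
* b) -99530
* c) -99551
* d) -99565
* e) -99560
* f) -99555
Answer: e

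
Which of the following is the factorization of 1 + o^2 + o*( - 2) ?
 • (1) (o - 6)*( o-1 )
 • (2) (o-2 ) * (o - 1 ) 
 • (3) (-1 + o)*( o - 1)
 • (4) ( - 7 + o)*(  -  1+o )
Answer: 3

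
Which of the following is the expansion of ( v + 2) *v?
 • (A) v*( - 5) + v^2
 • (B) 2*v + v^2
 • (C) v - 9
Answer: B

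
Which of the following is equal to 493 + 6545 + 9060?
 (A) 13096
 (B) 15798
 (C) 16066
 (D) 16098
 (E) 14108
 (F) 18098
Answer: D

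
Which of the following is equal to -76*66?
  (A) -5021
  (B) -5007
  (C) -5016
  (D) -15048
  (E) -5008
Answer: C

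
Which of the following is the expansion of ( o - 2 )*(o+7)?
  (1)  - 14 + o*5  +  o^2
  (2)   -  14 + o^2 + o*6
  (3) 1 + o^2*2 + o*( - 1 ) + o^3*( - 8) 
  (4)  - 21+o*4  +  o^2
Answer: 1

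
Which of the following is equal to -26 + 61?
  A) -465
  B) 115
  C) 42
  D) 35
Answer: D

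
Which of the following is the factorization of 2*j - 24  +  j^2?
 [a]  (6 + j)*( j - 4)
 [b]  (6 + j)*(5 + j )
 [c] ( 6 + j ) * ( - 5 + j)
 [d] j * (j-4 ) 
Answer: a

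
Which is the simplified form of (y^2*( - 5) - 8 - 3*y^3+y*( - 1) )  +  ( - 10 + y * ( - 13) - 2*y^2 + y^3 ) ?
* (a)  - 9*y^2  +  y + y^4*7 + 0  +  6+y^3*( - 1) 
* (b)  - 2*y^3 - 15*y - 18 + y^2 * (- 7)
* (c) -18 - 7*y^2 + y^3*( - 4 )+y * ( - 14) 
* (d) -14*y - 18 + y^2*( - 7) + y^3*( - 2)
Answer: d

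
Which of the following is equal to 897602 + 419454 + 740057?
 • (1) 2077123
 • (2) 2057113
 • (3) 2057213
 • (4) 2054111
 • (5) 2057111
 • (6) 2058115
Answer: 2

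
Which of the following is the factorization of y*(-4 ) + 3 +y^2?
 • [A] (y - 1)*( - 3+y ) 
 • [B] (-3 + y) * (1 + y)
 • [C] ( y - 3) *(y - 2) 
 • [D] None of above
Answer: A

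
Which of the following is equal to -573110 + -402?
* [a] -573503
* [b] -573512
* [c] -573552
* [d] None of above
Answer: b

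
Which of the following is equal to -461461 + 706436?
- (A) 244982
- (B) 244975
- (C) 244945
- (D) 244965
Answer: B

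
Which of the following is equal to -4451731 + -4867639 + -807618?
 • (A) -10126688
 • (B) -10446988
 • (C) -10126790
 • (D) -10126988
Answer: D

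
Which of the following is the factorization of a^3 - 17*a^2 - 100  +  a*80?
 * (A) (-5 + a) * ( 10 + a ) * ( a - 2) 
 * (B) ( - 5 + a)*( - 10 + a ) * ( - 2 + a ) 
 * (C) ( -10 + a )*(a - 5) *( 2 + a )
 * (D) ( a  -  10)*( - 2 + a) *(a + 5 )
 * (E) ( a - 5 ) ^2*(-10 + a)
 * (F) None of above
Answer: B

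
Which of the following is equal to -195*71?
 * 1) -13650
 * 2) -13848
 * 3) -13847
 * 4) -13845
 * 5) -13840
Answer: 4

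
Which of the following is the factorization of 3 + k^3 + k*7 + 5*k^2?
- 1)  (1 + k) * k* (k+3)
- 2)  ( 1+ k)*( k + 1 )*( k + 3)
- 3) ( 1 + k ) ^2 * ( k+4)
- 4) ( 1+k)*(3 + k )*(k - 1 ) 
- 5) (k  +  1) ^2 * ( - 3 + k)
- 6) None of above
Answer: 2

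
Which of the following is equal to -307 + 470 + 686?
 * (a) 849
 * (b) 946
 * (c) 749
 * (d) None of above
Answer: a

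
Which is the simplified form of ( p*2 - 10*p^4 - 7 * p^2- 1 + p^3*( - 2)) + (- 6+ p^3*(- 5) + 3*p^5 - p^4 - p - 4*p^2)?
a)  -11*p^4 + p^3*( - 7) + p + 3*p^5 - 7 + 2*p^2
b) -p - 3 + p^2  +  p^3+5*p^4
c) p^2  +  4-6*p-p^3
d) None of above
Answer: d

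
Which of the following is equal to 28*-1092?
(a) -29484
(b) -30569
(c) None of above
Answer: c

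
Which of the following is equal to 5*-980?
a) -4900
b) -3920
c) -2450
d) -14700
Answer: a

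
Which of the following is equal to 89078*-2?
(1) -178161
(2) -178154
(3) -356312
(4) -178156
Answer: 4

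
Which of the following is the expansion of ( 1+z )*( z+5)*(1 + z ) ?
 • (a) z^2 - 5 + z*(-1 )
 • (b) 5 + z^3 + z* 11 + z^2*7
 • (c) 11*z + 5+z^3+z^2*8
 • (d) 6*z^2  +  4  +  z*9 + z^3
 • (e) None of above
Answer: b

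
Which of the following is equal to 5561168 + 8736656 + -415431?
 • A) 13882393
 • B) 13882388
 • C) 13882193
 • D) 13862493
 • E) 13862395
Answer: A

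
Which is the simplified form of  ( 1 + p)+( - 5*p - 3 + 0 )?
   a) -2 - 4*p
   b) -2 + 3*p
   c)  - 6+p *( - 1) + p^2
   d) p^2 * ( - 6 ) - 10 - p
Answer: a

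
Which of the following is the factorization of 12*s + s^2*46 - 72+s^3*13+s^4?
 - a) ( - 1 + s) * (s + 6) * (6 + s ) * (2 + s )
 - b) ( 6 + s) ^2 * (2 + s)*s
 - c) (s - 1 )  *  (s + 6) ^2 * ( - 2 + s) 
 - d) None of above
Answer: a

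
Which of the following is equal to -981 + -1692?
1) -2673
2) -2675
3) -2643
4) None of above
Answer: 1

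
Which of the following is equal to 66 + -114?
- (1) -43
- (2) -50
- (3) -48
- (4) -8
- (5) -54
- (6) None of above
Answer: 3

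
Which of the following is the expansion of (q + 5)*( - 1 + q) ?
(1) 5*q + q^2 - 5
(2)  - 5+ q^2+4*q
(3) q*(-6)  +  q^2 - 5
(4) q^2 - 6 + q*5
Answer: 2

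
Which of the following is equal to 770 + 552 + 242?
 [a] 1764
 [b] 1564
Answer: b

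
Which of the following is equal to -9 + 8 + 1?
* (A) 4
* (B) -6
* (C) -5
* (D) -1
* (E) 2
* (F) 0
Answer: F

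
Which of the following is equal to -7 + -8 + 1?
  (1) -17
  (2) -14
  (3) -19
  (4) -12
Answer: 2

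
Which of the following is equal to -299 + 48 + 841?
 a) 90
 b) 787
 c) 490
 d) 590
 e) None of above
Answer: d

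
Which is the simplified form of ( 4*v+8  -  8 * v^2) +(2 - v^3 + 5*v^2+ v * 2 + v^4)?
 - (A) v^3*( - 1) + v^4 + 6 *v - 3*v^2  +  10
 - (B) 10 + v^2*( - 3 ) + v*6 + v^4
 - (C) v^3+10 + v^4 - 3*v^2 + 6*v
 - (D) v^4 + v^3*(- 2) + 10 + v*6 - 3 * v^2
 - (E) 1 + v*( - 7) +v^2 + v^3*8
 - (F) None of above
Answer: A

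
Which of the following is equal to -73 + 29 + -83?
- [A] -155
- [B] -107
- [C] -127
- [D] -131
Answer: C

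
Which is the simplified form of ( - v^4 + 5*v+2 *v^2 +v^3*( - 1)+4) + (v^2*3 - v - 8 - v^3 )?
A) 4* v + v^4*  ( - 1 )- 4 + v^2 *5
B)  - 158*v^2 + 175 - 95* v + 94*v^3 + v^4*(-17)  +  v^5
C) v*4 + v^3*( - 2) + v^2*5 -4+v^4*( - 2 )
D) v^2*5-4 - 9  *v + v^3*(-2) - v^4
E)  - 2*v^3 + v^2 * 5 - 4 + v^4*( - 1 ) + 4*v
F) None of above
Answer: E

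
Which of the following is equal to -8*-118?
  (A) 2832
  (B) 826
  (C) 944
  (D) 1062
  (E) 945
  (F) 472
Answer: C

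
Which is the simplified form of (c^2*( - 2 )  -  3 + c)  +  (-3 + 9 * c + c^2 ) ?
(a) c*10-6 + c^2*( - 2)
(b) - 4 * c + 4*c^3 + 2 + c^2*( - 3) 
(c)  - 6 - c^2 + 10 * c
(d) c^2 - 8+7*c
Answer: c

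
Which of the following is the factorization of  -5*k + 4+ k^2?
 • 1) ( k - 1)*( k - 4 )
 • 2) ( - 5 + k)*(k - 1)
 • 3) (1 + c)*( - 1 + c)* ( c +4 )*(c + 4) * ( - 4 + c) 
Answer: 1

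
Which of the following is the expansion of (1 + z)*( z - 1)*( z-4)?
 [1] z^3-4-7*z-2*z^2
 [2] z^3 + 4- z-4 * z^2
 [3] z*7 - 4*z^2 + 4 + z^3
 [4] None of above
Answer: 2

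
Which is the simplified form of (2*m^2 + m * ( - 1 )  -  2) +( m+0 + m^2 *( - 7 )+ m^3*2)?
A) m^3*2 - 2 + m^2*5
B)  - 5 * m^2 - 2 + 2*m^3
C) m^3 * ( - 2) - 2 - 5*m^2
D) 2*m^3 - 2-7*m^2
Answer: B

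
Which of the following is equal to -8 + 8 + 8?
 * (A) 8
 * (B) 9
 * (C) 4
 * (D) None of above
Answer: A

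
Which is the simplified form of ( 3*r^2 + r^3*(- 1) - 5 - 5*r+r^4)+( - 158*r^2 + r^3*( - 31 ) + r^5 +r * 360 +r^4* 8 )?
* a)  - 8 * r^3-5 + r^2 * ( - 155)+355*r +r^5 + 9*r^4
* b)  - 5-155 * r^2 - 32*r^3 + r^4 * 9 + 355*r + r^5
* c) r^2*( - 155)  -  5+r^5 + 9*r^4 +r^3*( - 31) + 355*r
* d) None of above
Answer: b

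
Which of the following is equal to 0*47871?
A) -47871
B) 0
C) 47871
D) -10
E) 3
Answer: B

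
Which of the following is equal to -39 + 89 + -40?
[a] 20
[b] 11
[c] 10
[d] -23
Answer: c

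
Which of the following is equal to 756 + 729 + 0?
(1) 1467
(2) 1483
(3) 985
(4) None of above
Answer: 4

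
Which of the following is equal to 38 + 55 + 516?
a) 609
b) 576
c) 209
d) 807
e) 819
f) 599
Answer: a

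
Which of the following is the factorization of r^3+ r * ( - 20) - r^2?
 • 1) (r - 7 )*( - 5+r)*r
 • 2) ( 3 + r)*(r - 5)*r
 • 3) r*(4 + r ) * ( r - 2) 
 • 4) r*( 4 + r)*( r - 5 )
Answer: 4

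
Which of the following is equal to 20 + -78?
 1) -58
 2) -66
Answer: 1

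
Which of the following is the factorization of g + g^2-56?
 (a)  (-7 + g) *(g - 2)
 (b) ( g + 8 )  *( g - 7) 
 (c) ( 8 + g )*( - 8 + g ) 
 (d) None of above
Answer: b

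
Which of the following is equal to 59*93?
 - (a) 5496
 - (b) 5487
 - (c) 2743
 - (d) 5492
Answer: b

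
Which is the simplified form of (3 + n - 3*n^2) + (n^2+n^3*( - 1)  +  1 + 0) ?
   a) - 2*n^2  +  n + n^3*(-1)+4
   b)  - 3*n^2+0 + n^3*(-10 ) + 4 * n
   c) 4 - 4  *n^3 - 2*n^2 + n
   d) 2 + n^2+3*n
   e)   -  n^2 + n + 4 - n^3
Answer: a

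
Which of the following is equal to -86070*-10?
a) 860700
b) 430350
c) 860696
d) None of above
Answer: a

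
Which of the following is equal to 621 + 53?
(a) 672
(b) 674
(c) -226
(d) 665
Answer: b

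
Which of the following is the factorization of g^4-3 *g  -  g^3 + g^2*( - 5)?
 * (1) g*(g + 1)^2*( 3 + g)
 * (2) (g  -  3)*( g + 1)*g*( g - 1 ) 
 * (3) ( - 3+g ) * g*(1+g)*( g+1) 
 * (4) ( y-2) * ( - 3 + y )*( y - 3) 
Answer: 3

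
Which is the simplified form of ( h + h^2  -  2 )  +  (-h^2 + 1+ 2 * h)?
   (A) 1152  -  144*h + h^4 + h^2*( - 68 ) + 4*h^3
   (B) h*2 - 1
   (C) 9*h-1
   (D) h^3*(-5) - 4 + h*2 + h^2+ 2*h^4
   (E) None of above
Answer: E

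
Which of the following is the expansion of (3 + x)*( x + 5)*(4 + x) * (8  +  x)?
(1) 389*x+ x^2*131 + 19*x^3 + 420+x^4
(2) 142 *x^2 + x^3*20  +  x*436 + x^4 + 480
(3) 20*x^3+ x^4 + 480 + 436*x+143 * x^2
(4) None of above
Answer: 3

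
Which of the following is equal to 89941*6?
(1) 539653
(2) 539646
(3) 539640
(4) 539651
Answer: 2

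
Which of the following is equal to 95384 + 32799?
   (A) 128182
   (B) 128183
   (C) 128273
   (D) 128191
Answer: B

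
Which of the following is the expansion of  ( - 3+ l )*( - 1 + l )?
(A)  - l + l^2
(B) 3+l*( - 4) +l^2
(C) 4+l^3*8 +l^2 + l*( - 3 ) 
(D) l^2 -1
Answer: B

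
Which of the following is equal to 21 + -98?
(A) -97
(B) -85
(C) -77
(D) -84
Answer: C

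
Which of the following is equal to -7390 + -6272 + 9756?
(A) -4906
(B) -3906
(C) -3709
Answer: B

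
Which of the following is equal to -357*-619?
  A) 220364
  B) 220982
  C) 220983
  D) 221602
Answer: C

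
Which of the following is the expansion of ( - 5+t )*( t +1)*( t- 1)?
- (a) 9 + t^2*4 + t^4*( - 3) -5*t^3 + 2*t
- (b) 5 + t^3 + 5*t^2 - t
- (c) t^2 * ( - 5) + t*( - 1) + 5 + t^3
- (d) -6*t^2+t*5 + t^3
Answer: c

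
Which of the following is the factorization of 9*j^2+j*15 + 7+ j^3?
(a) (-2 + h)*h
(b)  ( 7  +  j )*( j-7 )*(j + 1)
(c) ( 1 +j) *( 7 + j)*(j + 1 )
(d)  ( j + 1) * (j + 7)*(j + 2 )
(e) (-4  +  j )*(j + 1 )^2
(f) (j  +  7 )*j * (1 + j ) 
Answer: c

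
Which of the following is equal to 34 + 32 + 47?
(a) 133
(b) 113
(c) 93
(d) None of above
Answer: b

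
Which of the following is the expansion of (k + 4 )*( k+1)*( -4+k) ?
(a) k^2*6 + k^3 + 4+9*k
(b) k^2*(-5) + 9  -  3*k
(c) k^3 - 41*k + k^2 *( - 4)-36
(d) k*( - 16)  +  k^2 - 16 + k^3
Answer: d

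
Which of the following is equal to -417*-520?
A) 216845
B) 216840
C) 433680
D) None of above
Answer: B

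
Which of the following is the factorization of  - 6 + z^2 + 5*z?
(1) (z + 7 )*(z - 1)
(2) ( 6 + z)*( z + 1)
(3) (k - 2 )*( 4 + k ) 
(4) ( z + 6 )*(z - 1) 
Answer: 4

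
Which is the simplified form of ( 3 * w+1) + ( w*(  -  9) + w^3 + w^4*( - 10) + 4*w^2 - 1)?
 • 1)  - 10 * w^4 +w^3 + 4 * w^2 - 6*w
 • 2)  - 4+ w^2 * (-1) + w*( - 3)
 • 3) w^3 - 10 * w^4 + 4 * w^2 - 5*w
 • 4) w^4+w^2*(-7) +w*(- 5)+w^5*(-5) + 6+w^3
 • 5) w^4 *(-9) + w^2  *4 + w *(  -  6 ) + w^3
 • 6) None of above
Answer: 1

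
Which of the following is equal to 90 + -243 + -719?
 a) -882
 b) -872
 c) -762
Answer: b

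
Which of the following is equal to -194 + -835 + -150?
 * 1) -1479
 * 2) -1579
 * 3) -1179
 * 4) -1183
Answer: 3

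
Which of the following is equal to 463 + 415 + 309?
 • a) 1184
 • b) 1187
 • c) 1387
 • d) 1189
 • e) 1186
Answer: b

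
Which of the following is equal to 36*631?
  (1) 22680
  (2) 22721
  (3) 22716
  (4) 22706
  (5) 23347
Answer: 3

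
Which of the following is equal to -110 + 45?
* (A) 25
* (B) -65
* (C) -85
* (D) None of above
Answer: B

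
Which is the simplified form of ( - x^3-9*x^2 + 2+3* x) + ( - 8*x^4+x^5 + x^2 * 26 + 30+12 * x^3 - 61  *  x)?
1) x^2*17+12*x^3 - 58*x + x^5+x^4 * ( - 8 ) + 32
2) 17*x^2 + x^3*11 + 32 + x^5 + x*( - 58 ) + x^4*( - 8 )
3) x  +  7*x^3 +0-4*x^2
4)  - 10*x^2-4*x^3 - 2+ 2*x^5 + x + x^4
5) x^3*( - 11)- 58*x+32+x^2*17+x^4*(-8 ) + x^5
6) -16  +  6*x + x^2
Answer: 2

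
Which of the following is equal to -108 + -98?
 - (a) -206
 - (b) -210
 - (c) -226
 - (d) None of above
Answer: a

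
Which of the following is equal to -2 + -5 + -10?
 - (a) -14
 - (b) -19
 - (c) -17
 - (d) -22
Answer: c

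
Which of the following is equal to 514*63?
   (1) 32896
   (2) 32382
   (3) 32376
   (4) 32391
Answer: 2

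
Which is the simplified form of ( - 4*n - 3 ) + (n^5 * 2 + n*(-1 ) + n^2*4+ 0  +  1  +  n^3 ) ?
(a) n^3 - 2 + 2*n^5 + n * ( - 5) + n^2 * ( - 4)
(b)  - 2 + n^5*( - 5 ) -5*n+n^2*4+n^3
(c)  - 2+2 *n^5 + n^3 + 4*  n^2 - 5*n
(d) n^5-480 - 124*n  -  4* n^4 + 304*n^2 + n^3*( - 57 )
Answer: c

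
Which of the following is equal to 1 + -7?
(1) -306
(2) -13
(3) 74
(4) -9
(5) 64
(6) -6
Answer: 6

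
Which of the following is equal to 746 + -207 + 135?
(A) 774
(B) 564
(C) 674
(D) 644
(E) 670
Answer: C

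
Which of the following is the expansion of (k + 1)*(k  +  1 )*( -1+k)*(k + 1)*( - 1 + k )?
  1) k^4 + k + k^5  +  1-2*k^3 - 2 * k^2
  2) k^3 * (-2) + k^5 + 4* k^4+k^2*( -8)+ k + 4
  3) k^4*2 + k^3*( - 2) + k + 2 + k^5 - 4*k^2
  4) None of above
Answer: 1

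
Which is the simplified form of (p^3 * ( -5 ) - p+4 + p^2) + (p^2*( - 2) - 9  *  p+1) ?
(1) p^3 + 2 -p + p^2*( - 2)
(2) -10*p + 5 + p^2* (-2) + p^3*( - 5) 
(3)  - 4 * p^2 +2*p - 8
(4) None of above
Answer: 4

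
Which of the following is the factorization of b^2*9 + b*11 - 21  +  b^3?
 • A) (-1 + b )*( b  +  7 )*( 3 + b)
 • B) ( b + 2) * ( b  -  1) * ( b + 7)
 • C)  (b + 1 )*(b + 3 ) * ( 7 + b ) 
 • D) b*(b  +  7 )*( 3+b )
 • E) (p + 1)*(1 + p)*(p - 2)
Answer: A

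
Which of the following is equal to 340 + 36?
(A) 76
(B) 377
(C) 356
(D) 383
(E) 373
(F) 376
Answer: F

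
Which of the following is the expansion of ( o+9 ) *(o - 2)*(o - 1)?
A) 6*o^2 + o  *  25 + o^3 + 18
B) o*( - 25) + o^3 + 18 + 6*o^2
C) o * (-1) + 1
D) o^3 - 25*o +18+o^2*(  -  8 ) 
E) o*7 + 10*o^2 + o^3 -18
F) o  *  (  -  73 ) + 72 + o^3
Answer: B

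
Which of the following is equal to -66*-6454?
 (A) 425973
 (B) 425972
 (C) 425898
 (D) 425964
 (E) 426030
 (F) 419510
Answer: D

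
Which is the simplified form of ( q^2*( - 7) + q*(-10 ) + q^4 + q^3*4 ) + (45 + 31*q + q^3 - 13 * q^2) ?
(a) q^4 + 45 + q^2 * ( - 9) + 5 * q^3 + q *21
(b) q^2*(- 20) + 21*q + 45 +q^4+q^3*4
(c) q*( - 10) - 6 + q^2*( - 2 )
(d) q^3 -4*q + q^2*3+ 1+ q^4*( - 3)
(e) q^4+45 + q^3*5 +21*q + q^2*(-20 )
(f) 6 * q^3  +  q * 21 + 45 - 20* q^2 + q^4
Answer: e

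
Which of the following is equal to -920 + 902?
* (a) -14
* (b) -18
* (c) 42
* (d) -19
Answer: b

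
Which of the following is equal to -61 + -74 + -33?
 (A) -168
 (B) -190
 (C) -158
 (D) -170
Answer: A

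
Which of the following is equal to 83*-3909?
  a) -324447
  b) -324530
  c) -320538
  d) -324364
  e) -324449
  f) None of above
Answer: a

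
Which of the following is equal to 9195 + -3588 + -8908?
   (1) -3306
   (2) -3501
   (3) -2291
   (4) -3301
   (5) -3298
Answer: 4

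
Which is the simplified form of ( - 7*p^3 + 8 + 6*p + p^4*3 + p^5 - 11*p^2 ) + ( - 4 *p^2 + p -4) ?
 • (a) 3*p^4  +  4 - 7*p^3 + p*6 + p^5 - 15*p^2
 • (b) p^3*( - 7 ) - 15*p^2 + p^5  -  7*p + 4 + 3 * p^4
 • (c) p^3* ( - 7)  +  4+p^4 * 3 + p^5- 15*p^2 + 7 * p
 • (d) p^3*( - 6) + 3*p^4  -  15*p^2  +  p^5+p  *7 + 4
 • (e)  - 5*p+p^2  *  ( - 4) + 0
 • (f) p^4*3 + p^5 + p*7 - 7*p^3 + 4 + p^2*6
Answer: c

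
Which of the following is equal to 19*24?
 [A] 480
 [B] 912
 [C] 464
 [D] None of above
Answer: D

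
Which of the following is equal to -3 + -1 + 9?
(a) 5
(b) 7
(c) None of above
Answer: a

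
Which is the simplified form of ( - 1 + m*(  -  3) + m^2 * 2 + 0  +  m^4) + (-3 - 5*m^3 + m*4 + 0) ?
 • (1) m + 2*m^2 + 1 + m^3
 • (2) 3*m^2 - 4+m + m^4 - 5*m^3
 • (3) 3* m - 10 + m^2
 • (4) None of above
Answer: 4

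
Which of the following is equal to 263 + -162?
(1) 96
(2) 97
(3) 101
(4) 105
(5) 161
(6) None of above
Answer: 3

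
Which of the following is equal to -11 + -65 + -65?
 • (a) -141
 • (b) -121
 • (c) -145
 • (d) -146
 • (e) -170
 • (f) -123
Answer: a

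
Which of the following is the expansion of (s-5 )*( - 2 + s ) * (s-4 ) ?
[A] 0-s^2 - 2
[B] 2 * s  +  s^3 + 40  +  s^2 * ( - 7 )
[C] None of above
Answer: C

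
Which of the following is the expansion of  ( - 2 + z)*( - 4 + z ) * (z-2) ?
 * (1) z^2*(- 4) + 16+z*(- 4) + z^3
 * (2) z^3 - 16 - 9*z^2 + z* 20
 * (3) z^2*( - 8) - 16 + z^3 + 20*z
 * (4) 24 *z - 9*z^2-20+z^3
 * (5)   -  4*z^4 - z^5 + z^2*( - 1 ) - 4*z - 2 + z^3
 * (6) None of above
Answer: 3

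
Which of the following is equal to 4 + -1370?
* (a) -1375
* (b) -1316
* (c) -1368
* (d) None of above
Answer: d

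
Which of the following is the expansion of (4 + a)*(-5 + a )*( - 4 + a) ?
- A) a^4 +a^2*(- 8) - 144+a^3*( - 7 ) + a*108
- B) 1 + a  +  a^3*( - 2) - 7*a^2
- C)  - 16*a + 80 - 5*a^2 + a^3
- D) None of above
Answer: C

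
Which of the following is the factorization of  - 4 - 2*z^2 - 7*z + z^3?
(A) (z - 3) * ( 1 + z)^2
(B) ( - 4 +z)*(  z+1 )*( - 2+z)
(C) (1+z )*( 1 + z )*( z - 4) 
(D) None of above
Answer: C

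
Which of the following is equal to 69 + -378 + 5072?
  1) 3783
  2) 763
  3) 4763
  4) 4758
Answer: 3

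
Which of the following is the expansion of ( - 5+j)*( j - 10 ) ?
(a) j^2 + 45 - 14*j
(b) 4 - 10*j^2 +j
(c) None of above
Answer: c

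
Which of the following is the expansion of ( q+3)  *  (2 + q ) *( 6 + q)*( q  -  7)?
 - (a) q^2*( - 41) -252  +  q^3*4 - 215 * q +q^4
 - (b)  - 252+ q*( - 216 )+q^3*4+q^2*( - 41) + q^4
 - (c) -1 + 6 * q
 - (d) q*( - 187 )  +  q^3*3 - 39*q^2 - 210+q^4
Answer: b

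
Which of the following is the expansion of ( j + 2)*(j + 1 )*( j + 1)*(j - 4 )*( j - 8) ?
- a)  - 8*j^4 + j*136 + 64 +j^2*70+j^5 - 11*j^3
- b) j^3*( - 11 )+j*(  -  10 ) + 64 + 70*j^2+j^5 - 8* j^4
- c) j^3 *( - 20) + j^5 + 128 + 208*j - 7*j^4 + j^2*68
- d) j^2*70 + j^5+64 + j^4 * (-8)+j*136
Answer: a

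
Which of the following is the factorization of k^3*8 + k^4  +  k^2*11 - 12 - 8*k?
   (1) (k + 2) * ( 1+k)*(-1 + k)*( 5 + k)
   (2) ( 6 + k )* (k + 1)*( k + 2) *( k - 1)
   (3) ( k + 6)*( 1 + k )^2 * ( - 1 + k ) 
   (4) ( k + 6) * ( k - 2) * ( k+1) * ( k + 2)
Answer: 2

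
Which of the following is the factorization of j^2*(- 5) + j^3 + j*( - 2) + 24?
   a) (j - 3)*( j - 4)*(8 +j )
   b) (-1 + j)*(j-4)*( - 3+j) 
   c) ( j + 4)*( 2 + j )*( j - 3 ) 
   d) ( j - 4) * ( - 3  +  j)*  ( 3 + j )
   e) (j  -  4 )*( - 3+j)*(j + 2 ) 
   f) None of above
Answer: e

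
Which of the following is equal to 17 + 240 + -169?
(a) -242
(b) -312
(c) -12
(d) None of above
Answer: d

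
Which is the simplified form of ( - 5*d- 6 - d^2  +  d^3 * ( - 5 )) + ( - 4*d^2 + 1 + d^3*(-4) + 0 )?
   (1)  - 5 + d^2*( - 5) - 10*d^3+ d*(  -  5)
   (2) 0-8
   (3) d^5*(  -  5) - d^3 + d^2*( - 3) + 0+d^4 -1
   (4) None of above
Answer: 4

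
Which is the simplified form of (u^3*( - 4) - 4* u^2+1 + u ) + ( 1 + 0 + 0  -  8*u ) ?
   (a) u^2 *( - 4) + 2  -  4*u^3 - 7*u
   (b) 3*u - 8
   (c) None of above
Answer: a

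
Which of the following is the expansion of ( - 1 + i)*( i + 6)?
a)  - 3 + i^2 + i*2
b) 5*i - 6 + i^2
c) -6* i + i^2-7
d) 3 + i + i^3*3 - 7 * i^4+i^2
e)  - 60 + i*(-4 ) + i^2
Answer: b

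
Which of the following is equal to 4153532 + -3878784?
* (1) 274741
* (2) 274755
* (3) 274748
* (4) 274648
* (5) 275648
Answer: 3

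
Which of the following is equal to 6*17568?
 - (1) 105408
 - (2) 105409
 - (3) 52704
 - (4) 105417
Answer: 1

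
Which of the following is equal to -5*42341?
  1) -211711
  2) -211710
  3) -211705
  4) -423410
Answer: 3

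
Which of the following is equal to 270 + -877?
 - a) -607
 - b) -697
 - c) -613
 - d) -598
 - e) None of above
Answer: a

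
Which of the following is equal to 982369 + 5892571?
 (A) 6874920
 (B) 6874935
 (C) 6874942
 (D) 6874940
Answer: D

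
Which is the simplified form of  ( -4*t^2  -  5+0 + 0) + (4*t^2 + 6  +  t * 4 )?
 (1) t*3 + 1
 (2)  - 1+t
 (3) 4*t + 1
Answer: 3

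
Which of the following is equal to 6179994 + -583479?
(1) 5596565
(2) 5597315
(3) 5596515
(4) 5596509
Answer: 3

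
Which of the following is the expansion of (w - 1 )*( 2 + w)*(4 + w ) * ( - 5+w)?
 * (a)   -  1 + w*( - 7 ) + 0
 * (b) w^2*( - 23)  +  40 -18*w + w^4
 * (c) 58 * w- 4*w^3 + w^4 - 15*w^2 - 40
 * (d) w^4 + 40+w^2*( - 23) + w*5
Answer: b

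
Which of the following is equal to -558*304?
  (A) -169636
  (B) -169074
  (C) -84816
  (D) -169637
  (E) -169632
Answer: E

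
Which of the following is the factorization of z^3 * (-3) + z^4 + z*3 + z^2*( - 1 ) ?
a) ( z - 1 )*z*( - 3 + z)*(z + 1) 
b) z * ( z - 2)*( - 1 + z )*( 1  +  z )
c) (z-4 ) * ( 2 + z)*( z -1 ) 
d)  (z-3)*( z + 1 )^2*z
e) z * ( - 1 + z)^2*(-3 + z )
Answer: a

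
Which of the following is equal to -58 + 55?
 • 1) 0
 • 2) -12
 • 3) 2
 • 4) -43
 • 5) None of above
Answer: 5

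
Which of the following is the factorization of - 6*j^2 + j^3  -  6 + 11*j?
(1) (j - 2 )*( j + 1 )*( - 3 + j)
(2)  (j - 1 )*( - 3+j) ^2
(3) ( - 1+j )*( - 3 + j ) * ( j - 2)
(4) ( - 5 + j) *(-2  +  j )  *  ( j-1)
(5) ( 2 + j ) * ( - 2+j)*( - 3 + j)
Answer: 3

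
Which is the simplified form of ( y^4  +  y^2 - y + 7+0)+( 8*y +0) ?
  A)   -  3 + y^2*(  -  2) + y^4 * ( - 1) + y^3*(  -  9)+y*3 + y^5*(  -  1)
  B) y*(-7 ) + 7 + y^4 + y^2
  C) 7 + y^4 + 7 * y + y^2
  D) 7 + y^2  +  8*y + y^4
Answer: C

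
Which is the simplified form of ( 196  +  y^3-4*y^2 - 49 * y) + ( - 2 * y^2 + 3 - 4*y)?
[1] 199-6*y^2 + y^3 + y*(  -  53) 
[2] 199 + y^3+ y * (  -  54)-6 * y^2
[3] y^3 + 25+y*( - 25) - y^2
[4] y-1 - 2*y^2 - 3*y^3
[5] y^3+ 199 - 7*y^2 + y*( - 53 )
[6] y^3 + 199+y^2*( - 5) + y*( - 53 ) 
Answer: 1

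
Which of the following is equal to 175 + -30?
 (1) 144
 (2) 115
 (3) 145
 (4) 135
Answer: 3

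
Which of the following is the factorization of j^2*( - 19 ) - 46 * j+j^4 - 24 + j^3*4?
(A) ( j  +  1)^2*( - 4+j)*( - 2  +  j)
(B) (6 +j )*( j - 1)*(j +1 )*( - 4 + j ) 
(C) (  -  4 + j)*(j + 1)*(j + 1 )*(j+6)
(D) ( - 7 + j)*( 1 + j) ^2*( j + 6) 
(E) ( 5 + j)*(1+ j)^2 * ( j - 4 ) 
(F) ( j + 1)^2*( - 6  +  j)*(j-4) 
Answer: C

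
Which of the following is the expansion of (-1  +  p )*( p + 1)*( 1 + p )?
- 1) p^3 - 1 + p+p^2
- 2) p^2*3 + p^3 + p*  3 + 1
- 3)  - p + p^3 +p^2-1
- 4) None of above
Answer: 3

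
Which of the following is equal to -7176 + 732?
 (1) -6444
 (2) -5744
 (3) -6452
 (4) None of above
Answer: 1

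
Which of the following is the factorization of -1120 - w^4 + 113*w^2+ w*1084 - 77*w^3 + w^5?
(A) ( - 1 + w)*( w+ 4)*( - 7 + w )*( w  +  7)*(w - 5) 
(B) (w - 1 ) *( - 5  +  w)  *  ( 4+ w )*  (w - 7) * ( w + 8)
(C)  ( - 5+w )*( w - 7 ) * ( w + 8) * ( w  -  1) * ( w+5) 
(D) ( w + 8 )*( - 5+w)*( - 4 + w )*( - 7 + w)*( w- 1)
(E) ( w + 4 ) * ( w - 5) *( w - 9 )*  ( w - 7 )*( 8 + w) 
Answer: B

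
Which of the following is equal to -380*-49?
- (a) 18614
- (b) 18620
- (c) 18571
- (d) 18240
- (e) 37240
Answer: b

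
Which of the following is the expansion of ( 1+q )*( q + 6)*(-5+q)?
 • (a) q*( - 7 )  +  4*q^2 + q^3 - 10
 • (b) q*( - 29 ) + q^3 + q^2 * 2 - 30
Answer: b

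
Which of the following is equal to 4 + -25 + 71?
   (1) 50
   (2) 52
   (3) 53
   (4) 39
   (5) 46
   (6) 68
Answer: 1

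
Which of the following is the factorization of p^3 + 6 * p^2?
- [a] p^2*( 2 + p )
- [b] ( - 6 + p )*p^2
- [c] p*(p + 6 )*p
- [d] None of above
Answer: c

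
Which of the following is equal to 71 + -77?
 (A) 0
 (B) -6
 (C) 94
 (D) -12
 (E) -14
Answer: B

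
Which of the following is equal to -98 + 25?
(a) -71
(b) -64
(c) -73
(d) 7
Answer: c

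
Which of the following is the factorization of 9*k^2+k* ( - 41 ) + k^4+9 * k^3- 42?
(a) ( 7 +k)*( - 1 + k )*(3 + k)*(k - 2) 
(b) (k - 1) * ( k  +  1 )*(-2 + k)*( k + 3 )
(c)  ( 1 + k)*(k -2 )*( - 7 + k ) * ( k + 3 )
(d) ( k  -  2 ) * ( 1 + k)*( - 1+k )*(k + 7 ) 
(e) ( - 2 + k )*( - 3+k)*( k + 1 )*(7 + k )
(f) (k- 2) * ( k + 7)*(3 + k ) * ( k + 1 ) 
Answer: f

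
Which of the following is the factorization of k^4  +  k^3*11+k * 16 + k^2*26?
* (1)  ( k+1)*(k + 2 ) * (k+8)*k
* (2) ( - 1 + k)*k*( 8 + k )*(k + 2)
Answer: 1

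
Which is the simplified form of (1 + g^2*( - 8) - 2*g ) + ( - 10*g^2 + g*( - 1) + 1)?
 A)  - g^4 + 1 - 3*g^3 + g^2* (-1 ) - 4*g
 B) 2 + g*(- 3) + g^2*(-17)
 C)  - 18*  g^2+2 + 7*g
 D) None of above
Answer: D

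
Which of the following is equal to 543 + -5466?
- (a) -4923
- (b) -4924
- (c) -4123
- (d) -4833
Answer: a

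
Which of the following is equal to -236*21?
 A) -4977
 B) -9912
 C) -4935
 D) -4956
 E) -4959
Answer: D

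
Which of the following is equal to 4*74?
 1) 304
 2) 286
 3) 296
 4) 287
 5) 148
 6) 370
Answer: 3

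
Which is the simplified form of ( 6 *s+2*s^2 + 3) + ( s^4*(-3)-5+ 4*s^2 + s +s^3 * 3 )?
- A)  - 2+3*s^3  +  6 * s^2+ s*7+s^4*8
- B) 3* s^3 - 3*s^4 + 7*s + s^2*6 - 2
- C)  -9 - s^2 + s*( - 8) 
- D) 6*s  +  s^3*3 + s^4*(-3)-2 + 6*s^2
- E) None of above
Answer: B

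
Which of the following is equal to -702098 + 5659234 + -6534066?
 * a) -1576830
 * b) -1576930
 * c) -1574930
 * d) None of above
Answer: b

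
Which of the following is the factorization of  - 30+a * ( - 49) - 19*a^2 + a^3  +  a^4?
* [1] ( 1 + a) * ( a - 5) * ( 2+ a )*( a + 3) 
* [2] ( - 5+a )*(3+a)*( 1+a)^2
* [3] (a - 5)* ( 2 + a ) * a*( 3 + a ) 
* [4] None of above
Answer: 1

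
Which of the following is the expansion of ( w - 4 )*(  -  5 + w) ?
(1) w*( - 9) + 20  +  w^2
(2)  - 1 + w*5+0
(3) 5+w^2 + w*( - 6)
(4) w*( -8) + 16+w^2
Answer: 1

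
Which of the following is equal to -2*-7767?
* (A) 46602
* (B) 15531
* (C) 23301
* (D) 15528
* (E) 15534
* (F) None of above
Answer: E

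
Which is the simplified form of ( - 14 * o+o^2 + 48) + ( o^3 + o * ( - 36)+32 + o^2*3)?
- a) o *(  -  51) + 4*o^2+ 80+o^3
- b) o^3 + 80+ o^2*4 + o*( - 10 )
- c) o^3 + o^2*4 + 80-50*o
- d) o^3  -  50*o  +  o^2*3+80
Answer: c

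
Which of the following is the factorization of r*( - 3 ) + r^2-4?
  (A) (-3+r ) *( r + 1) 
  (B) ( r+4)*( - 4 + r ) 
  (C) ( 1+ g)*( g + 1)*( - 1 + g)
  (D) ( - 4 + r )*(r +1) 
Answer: D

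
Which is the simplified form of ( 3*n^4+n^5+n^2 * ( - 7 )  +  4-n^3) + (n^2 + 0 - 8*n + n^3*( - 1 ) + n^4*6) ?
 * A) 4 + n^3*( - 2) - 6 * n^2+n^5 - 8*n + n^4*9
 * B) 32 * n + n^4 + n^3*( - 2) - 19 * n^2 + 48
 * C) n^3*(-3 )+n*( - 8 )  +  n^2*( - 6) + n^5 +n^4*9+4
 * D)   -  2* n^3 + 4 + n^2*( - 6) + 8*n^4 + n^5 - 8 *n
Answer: A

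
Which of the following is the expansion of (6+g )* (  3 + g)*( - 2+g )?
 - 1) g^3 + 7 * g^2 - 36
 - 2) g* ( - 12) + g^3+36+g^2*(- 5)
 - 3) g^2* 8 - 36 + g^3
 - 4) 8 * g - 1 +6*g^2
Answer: 1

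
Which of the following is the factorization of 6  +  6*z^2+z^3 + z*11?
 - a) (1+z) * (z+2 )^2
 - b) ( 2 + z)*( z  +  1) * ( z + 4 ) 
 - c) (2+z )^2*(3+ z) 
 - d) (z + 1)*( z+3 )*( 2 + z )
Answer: d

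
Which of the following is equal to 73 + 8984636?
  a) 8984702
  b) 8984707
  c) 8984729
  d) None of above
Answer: d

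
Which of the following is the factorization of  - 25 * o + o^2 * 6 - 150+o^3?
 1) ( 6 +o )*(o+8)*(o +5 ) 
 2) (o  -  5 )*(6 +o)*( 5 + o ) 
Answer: 2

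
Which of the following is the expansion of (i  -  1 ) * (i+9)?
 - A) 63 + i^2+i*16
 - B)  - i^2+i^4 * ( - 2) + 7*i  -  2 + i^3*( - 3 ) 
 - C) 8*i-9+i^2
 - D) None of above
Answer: C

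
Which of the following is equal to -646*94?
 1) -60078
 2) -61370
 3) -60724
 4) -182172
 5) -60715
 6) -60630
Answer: 3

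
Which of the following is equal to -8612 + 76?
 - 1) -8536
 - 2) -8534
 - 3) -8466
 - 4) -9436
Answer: 1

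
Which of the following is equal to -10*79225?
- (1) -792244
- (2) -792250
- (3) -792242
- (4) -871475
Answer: 2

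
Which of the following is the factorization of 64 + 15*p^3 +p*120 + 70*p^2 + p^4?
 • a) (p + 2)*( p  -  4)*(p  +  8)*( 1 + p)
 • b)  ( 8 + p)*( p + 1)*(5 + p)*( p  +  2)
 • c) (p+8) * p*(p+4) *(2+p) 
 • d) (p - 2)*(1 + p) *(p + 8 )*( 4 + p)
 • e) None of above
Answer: e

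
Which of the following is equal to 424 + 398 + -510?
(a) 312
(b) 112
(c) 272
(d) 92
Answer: a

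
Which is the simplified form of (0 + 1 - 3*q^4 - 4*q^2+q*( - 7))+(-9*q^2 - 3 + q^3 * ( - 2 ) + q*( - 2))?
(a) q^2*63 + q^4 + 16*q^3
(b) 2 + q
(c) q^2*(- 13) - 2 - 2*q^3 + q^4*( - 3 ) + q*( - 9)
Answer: c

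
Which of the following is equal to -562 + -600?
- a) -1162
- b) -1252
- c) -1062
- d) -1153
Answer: a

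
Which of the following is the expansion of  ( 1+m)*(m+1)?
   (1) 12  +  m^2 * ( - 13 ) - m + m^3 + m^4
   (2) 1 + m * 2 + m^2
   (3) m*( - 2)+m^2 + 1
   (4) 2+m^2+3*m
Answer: 2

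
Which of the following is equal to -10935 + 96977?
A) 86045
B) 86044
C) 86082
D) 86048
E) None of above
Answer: E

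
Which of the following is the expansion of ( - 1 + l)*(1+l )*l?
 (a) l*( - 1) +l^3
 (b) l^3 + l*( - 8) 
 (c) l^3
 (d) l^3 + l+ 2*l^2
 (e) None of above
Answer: a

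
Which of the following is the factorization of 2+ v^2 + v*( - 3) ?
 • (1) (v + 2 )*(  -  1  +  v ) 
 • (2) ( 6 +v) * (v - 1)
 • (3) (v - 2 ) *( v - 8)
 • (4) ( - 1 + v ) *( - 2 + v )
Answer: 4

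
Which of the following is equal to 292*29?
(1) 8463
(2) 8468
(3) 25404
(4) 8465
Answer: 2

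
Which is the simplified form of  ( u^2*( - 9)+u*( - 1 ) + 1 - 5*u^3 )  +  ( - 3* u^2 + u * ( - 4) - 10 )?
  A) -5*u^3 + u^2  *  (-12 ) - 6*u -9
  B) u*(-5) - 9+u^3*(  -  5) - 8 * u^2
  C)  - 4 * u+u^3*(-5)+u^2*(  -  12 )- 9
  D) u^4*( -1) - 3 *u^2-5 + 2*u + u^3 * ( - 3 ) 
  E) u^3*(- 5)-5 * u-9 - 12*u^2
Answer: E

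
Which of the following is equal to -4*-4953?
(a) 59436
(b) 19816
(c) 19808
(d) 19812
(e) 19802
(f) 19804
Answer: d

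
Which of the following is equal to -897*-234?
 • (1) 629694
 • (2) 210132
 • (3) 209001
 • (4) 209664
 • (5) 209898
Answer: 5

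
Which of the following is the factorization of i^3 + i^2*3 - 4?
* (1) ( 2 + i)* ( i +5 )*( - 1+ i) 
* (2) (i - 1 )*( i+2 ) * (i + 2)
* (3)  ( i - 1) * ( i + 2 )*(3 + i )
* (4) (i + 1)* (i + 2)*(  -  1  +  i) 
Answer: 2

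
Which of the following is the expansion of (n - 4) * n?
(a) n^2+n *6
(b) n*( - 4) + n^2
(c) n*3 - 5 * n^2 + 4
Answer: b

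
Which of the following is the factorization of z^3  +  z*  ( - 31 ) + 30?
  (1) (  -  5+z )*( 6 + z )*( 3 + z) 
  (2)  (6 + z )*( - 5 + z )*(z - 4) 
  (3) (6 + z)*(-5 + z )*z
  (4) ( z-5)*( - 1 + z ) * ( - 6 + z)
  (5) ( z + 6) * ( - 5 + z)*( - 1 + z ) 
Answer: 5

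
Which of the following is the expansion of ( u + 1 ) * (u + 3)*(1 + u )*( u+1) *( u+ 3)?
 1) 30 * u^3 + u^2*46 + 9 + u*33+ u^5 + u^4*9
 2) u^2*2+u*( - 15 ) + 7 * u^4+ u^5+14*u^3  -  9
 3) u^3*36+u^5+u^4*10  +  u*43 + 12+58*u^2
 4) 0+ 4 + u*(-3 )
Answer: 1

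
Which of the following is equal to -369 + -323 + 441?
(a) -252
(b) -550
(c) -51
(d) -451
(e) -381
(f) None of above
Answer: f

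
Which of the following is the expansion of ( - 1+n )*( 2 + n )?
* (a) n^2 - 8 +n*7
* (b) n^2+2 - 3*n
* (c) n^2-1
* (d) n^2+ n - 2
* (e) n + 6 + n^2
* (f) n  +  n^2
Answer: d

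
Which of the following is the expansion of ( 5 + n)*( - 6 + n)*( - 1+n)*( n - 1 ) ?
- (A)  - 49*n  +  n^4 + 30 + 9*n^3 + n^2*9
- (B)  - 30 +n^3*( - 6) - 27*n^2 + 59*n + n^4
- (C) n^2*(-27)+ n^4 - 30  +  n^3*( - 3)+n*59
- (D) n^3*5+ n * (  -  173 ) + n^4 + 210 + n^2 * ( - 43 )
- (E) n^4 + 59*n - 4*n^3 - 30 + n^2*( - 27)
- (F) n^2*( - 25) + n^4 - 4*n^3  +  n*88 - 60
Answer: C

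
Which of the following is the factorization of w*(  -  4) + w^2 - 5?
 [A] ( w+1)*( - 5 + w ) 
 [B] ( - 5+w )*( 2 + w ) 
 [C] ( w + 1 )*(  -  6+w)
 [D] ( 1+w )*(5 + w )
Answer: A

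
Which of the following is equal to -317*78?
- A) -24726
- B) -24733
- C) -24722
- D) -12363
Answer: A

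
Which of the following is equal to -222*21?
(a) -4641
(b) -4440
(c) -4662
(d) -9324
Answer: c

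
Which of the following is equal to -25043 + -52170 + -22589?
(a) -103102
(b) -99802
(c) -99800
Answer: b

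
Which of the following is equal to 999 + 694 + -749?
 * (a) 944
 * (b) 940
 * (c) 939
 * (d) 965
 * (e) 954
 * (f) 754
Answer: a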